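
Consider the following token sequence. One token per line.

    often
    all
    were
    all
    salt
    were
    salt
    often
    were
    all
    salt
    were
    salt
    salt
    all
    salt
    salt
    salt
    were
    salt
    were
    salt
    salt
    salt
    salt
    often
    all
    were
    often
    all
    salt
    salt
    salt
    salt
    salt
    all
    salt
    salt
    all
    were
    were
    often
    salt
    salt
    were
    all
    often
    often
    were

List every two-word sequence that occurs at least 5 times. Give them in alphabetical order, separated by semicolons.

all salt; salt salt; salt were

Bigram counts meeting the condition (at least 5 times):
  all salt: 5
  salt salt: 12
  salt were: 5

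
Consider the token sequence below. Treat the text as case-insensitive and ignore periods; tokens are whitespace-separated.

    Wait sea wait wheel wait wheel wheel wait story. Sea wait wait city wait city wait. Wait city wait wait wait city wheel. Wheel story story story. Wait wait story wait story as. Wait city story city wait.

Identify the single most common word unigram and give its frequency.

Unigram frequencies (highest first):
  wait: 17
  story: 7
  city: 6
  wheel: 5
  sea: 2
  as: 1

"wait", 17 times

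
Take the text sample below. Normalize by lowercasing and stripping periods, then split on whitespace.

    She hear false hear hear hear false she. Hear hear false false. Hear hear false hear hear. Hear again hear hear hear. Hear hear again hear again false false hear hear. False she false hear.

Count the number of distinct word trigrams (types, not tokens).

35 tokens → 33 trigram windows in total.
Repeated trigrams (each contributes count−1 duplicates):
  hear hear hear: 5
  false hear hear: 4
  hear hear false: 4
  false false hear: 2
  hear again hear: 2
  hear false hear: 2
  hear false she: 2
  hear hear again: 2
15 duplicate windows → 33 − 15 = 18 distinct.

18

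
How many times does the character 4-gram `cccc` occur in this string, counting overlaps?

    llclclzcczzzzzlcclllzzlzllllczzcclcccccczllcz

3

Sliding a length-4 window over the 45 characters (42 positions):
  position 35–38: cccc
  position 36–39: cccc
  position 37–40: cccc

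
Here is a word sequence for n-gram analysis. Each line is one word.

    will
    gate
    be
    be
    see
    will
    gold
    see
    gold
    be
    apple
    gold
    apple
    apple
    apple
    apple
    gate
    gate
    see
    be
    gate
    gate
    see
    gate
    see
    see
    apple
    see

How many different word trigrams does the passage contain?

28 tokens → 26 trigram windows in total.
Repeated trigrams (each contributes count−1 duplicates):
  apple apple apple: 2
  gate gate see: 2
2 duplicate windows → 26 − 2 = 24 distinct.

24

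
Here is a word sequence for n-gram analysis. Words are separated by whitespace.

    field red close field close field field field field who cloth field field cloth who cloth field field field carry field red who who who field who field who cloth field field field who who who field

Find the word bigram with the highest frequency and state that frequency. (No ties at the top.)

Bigram frequencies (highest first):
  field field: 8
  field who: 4
  who who: 4
  who cloth: 3
  cloth field: 3
  who field: 3
  … (9 more, each ≤ 2)

"field field", 8 times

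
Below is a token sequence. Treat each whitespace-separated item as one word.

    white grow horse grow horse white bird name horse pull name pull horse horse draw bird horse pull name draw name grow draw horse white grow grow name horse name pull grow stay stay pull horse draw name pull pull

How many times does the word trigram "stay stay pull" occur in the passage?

1

Scanning the 38 overlapping trigram windows for "stay stay pull":
  position 33–35: stay stay pull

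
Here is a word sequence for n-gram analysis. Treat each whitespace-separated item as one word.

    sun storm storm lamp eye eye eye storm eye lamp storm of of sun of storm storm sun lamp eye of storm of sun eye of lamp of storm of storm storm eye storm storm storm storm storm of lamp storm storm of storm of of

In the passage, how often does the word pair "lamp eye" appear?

Scanning the 45 overlapping bigram windows for "lamp eye":
  position 4–5: lamp eye
  position 19–20: lamp eye

2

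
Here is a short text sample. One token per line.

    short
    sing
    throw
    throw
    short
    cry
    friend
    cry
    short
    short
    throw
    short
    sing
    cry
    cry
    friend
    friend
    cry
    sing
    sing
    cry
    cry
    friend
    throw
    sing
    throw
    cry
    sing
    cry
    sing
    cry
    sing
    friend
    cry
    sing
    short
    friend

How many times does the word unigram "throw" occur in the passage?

5

Scanning the 37 tokens for "throw":
  position 3: throw
  position 4: throw
  position 11: throw
  position 24: throw
  position 26: throw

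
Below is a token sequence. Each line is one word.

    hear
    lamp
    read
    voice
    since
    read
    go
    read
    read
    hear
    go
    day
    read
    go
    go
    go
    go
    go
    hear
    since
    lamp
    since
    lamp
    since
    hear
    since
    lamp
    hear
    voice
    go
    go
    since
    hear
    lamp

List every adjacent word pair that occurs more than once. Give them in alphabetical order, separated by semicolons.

go go; hear lamp; hear since; lamp since; read go; since hear; since lamp

Bigram counts meeting the condition (more than once):
  go go: 5
  hear lamp: 2
  hear since: 2
  lamp since: 2
  read go: 2
  since hear: 2
  since lamp: 3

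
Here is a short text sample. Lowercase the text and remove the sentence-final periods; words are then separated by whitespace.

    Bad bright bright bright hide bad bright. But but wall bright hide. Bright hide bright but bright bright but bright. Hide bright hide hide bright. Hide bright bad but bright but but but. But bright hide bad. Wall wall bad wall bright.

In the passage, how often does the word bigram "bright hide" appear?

Scanning the 41 overlapping bigram windows for "bright hide":
  position 4–5: bright hide
  position 11–12: bright hide
  position 13–14: bright hide
  position 20–21: bright hide
  position 22–23: bright hide
  position 25–26: bright hide
  position 35–36: bright hide

7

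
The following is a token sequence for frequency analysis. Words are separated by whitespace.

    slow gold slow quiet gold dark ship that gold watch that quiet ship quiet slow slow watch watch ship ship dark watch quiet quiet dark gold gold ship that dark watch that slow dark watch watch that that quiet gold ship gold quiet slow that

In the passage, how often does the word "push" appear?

0

Scanning the 45 tokens for "push":
  (none found)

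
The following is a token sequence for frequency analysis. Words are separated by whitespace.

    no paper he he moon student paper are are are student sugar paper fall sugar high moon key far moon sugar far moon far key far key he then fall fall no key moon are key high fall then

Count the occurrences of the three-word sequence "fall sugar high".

Scanning the 37 overlapping trigram windows for "fall sugar high":
  position 14–16: fall sugar high

1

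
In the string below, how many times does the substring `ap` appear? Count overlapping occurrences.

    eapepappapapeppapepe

5

Sliding a length-2 window over the 20 characters (19 positions):
  position 2–3: ap
  position 6–7: ap
  position 9–10: ap
  position 11–12: ap
  position 16–17: ap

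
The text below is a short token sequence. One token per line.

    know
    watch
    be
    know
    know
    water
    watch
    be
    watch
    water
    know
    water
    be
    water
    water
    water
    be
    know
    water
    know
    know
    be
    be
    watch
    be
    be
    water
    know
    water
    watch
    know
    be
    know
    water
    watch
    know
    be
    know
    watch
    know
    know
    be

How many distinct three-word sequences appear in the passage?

42 tokens → 40 trigram windows in total.
Repeated trigrams (each contributes count−1 duplicates):
  know water watch: 3
  be know water: 2
  know be know: 2
  know know be: 2
  watch know be: 2
  water know water: 2
  water watch know: 2
8 duplicate windows → 40 − 8 = 32 distinct.

32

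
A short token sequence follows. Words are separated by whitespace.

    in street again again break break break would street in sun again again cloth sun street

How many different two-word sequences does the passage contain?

13

16 tokens → 15 bigram windows in total.
Repeated bigrams (each contributes count−1 duplicates):
  again again: 2
  break break: 2
2 duplicate windows → 15 − 2 = 13 distinct.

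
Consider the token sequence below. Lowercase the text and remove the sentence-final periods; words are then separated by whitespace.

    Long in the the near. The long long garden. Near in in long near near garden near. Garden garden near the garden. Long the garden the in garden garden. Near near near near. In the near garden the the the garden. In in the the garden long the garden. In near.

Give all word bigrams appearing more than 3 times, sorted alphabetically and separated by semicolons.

Bigram counts meeting the condition (more than 3 times):
  garden near: 4
  near near: 4
  the garden: 5
  the the: 4

garden near; near near; the garden; the the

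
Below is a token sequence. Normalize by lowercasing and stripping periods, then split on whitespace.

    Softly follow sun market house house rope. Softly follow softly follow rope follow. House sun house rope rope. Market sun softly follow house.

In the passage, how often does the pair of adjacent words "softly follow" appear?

4

Scanning the 22 overlapping bigram windows for "softly follow":
  position 1–2: softly follow
  position 8–9: softly follow
  position 10–11: softly follow
  position 21–22: softly follow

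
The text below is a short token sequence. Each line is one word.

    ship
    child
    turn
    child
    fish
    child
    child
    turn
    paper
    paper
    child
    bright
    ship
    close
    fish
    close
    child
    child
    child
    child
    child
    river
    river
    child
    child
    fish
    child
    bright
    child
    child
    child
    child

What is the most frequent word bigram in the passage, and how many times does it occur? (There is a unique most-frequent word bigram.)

Bigram frequencies (highest first):
  child child: 9
  child turn: 2
  child fish: 2
  fish child: 2
  child bright: 2
  ship child: 1
  … (13 more, each ≤ 1)

"child child", 9 times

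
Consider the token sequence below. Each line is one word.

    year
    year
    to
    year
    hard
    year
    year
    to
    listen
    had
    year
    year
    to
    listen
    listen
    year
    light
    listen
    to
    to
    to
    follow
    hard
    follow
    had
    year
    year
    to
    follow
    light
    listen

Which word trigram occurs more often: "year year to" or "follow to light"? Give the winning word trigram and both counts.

"year year to" (4 vs 0)

"year year to": 4 occurrences
"follow to light": 0 occurrences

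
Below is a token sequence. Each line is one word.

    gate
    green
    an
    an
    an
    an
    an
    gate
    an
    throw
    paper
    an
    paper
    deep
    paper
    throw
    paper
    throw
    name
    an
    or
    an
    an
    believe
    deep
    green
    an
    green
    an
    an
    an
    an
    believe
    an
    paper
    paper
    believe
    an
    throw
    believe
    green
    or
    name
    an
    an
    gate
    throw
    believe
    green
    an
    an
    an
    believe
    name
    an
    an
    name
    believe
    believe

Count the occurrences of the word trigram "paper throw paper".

Scanning the 57 overlapping trigram windows for "paper throw paper":
  position 15–17: paper throw paper

1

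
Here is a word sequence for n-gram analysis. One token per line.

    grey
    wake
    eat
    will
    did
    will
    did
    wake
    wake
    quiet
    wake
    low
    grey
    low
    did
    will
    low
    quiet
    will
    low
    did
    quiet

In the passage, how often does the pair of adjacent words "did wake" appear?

Scanning the 21 overlapping bigram windows for "did wake":
  position 7–8: did wake

1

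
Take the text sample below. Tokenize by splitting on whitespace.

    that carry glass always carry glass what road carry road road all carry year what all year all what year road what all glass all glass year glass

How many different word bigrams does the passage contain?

24

28 tokens → 27 bigram windows in total.
Repeated bigrams (each contributes count−1 duplicates):
  all glass: 2
  carry glass: 2
  what all: 2
3 duplicate windows → 27 − 3 = 24 distinct.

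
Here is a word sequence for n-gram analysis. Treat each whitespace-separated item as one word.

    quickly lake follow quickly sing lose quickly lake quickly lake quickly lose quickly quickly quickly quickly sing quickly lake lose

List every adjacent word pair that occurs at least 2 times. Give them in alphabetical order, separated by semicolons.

Bigram counts meeting the condition (at least 2 times):
  lake quickly: 2
  lose quickly: 2
  quickly lake: 4
  quickly quickly: 3
  quickly sing: 2

lake quickly; lose quickly; quickly lake; quickly quickly; quickly sing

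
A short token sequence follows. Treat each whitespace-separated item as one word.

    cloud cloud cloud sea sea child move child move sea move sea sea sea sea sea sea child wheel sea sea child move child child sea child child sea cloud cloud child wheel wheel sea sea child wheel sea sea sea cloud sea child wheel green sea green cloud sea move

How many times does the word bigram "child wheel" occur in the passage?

Scanning the 50 overlapping bigram windows for "child wheel":
  position 18–19: child wheel
  position 32–33: child wheel
  position 37–38: child wheel
  position 44–45: child wheel

4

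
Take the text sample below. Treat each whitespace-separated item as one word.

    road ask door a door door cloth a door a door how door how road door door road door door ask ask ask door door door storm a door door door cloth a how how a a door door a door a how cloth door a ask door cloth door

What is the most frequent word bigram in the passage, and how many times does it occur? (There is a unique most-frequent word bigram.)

"door door", 8 times

Bigram frequencies (highest first):
  door door: 8
  a door: 6
  door a: 5
  ask door: 3
  door cloth: 3
  cloth a: 2
  … (17 more, each ≤ 2)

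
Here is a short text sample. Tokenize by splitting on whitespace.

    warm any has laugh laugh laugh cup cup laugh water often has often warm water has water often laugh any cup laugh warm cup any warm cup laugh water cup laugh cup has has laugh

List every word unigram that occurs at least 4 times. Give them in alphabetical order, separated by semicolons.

cup; has; laugh; warm; water

Unigram counts meeting the condition (at least 4 times):
  cup: 7
  has: 5
  laugh: 9
  warm: 4
  water: 4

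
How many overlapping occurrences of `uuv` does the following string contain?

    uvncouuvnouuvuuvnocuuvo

4

Sliding a length-3 window over the 23 characters (21 positions):
  position 6–8: uuv
  position 11–13: uuv
  position 14–16: uuv
  position 20–22: uuv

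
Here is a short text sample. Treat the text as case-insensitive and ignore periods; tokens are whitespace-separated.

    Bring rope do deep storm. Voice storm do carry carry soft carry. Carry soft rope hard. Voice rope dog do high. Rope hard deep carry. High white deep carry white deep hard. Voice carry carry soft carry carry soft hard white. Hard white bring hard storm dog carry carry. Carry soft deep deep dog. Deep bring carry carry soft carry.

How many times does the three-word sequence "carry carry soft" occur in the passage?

Scanning the 58 overlapping trigram windows for "carry carry soft":
  position 9–11: carry carry soft
  position 12–14: carry carry soft
  position 34–36: carry carry soft
  position 37–39: carry carry soft
  position 49–51: carry carry soft
  position 57–59: carry carry soft

6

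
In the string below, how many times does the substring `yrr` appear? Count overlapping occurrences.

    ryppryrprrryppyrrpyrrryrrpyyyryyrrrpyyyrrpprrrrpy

Sliding a length-3 window over the 49 characters (47 positions):
  position 15–17: yrr
  position 19–21: yrr
  position 23–25: yrr
  position 32–34: yrr
  position 39–41: yrr

5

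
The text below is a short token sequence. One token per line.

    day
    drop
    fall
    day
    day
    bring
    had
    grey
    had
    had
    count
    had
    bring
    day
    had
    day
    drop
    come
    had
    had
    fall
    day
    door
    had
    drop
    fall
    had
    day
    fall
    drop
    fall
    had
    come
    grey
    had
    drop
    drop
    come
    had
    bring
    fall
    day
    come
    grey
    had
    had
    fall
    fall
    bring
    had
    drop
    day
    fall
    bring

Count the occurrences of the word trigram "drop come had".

2

Scanning the 52 overlapping trigram windows for "drop come had":
  position 17–19: drop come had
  position 37–39: drop come had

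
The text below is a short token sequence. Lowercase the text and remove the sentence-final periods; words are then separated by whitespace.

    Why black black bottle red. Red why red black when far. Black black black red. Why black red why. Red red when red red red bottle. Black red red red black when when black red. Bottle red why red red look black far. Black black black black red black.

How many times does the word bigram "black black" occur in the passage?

Scanning the 48 overlapping bigram windows for "black black":
  position 2–3: black black
  position 12–13: black black
  position 13–14: black black
  position 44–45: black black
  position 45–46: black black
  position 46–47: black black

6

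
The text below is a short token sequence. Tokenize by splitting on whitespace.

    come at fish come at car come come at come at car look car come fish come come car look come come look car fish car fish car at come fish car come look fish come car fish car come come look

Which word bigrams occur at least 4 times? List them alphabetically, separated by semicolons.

car come; come at; come come; fish car

Bigram counts meeting the condition (at least 4 times):
  car come: 4
  come at: 4
  come come: 4
  fish car: 4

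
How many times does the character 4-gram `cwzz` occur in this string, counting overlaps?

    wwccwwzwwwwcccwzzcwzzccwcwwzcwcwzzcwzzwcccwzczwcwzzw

Sliding a length-4 window over the 52 characters (49 positions):
  position 14–17: cwzz
  position 18–21: cwzz
  position 31–34: cwzz
  position 35–38: cwzz
  position 48–51: cwzz

5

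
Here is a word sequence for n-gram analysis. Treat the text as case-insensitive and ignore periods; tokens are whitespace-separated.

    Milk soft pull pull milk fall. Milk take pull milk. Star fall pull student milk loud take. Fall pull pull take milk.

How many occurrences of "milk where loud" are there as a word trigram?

0

Scanning the 20 overlapping trigram windows for "milk where loud":
  (none found)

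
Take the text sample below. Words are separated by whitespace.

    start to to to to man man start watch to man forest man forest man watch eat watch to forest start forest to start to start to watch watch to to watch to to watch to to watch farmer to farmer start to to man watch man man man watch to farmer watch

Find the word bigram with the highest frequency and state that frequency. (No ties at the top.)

"to to", 7 times

Bigram frequencies (highest first):
  to to: 7
  watch to: 6
  start to: 4
  to watch: 4
  to man: 3
  man man: 3
  … (19 more, each ≤ 3)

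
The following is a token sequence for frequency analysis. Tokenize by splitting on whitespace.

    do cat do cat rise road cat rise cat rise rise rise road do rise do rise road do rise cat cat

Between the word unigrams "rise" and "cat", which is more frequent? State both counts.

"rise": 8 occurrences
"cat": 6 occurrences

"rise" (8 vs 6)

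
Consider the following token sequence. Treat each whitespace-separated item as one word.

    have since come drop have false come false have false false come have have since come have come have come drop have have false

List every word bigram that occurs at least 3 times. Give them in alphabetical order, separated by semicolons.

Bigram counts meeting the condition (at least 3 times):
  come have: 3
  have false: 3

come have; have false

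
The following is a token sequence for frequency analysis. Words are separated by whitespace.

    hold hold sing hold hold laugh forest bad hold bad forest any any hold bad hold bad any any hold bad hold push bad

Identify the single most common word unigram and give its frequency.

"hold", 9 times

Unigram frequencies (highest first):
  hold: 9
  bad: 6
  any: 4
  forest: 2
  sing: 1
  laugh: 1
  … (1 more, each ≤ 1)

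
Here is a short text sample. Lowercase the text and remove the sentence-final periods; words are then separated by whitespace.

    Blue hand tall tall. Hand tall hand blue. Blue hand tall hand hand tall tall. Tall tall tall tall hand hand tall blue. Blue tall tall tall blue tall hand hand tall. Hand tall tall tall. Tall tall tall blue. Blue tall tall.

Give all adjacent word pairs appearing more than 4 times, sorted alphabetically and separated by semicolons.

hand tall; tall hand; tall tall

Bigram counts meeting the condition (more than 4 times):
  hand tall: 7
  tall hand: 6
  tall tall: 14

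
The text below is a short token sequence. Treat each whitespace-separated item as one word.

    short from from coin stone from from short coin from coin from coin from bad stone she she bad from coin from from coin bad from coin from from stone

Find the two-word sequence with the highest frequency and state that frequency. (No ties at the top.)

Bigram frequencies (highest first):
  from coin: 6
  coin from: 5
  from from: 4
  bad from: 2
  short from: 1
  coin stone: 1
  … (10 more, each ≤ 1)

"from coin", 6 times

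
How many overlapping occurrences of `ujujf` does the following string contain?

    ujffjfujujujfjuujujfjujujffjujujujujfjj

Sliding a length-5 window over the 39 characters (35 positions):
  position 9–13: ujujf
  position 16–20: ujujf
  position 22–26: ujujf
  position 33–37: ujujf

4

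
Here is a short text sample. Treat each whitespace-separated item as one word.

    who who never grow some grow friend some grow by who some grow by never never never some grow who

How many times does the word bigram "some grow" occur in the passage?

Scanning the 19 overlapping bigram windows for "some grow":
  position 5–6: some grow
  position 8–9: some grow
  position 12–13: some grow
  position 18–19: some grow

4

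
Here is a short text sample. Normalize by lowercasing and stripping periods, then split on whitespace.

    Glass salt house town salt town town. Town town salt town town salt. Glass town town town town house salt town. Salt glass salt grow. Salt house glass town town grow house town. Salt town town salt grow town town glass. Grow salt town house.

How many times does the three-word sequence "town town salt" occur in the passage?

Scanning the 43 overlapping trigram windows for "town town salt":
  position 8–10: town town salt
  position 11–13: town town salt
  position 35–37: town town salt

3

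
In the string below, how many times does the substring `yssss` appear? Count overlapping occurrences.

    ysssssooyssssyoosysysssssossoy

Sliding a length-5 window over the 30 characters (26 positions):
  position 1–5: yssss
  position 9–13: yssss
  position 20–24: yssss

3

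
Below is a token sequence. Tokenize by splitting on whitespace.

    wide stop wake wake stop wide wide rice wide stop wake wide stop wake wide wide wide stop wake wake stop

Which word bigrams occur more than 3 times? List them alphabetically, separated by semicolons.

Bigram counts meeting the condition (more than 3 times):
  stop wake: 4
  wide stop: 4

stop wake; wide stop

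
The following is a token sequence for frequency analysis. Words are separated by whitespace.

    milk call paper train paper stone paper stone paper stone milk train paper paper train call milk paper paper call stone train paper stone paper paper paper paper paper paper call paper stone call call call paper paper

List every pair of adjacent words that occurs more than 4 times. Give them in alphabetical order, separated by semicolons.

Bigram counts meeting the condition (more than 4 times):
  paper paper: 8
  paper stone: 5

paper paper; paper stone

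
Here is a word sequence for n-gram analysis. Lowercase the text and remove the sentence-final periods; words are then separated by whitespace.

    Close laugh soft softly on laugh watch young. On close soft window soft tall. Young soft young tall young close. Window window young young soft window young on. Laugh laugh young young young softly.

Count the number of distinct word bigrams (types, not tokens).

34 tokens → 33 bigram windows in total.
Repeated bigrams (each contributes count−1 duplicates):
  young young: 3
  on laugh: 2
  soft window: 2
  tall young: 2
  window young: 2
  young on: 2
  young soft: 2
8 duplicate windows → 33 − 8 = 25 distinct.

25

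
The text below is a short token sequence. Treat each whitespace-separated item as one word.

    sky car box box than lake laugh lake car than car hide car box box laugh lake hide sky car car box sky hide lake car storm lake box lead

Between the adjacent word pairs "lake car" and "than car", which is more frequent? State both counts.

"lake car" (2 vs 1)

"lake car": 2 occurrences
"than car": 1 occurrence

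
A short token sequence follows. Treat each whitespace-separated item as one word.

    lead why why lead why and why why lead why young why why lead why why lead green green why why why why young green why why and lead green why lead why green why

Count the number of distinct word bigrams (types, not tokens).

35 tokens → 34 bigram windows in total.
Repeated bigrams (each contributes count−1 duplicates):
  why why: 8
  lead why: 5
  why lead: 5
  green why: 4
  lead green: 2
  why and: 2
  why young: 2
21 duplicate windows → 34 − 21 = 13 distinct.

13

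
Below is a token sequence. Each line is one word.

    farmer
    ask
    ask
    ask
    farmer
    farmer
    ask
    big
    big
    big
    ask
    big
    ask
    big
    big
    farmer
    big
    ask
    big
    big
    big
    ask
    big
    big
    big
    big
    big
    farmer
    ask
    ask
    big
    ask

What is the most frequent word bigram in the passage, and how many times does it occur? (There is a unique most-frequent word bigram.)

Bigram frequencies (highest first):
  big big: 9
  ask big: 6
  big ask: 5
  farmer ask: 3
  ask ask: 3
  big farmer: 2
  … (3 more, each ≤ 1)

"big big", 9 times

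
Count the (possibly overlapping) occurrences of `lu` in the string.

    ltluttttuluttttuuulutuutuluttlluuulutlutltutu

7

Sliding a length-2 window over the 45 characters (44 positions):
  position 3–4: lu
  position 10–11: lu
  position 19–20: lu
  position 26–27: lu
  position 31–32: lu
  position 35–36: lu
  position 38–39: lu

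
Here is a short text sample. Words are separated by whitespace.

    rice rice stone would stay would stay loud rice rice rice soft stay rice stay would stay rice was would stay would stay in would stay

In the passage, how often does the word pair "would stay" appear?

Scanning the 25 overlapping bigram windows for "would stay":
  position 4–5: would stay
  position 6–7: would stay
  position 16–17: would stay
  position 20–21: would stay
  position 22–23: would stay
  position 25–26: would stay

6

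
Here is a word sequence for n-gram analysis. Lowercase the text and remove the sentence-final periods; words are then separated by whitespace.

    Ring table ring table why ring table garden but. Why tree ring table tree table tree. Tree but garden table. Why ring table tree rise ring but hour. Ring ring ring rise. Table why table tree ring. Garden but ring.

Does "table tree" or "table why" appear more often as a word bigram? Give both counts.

"table tree": 4 occurrences
"table why": 3 occurrences

"table tree" (4 vs 3)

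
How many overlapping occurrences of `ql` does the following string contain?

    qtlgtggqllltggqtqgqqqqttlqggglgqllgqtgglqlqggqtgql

Sliding a length-2 window over the 50 characters (49 positions):
  position 8–9: ql
  position 32–33: ql
  position 41–42: ql
  position 49–50: ql

4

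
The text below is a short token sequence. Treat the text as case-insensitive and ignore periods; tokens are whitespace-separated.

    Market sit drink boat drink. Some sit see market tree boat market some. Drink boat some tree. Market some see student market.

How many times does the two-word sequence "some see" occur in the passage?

1

Scanning the 21 overlapping bigram windows for "some see":
  position 19–20: some see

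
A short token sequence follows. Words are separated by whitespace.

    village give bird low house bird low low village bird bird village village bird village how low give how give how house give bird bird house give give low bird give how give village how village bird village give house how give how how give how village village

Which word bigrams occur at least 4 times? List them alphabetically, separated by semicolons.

Bigram counts meeting the condition (at least 4 times):
  give how: 5
  how give: 4

give how; how give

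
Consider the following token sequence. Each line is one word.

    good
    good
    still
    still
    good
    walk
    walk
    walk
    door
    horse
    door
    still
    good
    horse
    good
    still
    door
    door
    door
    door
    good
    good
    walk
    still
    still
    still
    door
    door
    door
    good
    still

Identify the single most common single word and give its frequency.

"door", 9 times

Unigram frequencies (highest first):
  door: 9
  good: 8
  still: 8
  walk: 4
  horse: 2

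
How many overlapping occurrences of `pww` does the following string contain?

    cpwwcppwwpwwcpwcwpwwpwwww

5

Sliding a length-3 window over the 25 characters (23 positions):
  position 2–4: pww
  position 7–9: pww
  position 10–12: pww
  position 18–20: pww
  position 21–23: pww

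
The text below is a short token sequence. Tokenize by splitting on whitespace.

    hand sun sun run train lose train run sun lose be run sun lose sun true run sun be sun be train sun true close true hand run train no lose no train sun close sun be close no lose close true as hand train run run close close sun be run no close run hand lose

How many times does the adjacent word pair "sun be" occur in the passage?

Scanning the 56 overlapping bigram windows for "sun be":
  position 18–19: sun be
  position 20–21: sun be
  position 36–37: sun be
  position 50–51: sun be

4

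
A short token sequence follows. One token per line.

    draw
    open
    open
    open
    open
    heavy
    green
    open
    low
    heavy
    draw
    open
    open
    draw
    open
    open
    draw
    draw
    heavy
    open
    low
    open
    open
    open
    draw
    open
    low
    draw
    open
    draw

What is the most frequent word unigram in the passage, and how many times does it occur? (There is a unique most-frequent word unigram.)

"open", 15 times

Unigram frequencies (highest first):
  open: 15
  draw: 8
  heavy: 3
  low: 3
  green: 1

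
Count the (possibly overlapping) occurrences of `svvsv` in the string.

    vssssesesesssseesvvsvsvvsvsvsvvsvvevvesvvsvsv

Sliding a length-5 window over the 45 characters (41 positions):
  position 17–21: svvsv
  position 22–26: svvsv
  position 29–33: svvsv
  position 39–43: svvsv

4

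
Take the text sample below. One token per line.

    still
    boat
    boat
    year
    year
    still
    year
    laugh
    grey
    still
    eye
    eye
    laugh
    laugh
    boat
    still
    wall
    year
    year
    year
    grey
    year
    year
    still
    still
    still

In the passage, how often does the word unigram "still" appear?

7

Scanning the 26 tokens for "still":
  position 1: still
  position 6: still
  position 10: still
  position 16: still
  position 24: still
  position 25: still
  position 26: still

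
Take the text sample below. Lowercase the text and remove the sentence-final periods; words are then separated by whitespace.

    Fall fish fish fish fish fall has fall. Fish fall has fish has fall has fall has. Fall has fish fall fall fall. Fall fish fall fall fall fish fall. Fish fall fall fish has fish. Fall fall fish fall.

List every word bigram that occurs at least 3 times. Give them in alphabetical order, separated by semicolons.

fall fall; fall fish; fall has; fish fall; fish fish; has fall; has fish

Bigram counts meeting the condition (at least 3 times):
  fall fall: 7
  fall fish: 7
  fall has: 5
  fish fall: 8
  fish fish: 3
  has fall: 4
  has fish: 3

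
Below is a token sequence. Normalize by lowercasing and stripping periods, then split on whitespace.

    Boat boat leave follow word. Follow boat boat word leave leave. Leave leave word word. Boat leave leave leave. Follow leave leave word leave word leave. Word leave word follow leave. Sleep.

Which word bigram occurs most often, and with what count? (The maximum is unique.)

"leave leave", 6 times

Bigram frequencies (highest first):
  leave leave: 6
  leave word: 5
  word leave: 4
  boat boat: 2
  boat leave: 2
  leave follow: 2
  … (8 more, each ≤ 2)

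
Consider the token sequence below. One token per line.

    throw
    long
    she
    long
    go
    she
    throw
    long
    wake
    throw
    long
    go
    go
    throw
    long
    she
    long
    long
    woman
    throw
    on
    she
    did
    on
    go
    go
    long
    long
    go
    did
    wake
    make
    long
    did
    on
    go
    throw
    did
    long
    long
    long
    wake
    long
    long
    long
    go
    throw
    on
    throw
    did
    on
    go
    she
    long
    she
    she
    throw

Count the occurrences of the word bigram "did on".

3

Scanning the 56 overlapping bigram windows for "did on":
  position 23–24: did on
  position 34–35: did on
  position 50–51: did on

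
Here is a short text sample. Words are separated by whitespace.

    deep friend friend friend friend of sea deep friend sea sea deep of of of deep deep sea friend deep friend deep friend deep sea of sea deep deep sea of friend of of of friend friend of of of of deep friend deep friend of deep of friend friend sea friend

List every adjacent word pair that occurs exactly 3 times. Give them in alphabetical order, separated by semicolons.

deep sea; of deep; of friend; sea deep

Bigram counts meeting the condition (exactly 3 times):
  deep sea: 3
  of deep: 3
  of friend: 3
  sea deep: 3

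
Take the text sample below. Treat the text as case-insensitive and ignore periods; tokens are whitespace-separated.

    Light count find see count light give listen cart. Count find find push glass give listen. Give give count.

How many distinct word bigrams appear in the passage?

19 tokens → 18 bigram windows in total.
Repeated bigrams (each contributes count−1 duplicates):
  count find: 2
  give listen: 2
2 duplicate windows → 18 − 2 = 16 distinct.

16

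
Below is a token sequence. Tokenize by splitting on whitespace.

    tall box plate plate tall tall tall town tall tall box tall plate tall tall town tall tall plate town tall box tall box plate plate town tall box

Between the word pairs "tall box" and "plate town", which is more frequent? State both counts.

"tall box": 5 occurrences
"plate town": 2 occurrences

"tall box" (5 vs 2)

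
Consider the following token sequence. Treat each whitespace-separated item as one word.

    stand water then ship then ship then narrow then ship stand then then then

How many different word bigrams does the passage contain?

9

14 tokens → 13 bigram windows in total.
Repeated bigrams (each contributes count−1 duplicates):
  then ship: 3
  ship then: 2
  then then: 2
4 duplicate windows → 13 − 4 = 9 distinct.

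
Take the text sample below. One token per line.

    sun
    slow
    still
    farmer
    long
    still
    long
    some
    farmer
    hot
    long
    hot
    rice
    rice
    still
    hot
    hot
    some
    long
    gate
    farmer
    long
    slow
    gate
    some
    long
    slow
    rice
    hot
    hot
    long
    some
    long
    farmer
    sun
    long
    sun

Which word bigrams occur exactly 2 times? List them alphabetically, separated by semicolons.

Bigram counts meeting the condition (exactly 2 times):
  farmer long: 2
  hot hot: 2
  hot long: 2
  long slow: 2
  long some: 2

farmer long; hot hot; hot long; long slow; long some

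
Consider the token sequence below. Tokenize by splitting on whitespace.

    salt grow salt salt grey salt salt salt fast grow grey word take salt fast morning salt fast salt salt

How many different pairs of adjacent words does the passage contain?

20 tokens → 19 bigram windows in total.
Repeated bigrams (each contributes count−1 duplicates):
  salt salt: 4
  salt fast: 3
5 duplicate windows → 19 − 5 = 14 distinct.

14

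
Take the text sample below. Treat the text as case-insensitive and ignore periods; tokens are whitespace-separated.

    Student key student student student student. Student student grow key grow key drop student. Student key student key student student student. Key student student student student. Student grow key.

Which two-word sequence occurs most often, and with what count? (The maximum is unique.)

Bigram frequencies (highest first):
  student student: 12
  student key: 4
  key student: 4
  grow key: 3
  student grow: 2
  key grow: 1
  … (2 more, each ≤ 1)

"student student", 12 times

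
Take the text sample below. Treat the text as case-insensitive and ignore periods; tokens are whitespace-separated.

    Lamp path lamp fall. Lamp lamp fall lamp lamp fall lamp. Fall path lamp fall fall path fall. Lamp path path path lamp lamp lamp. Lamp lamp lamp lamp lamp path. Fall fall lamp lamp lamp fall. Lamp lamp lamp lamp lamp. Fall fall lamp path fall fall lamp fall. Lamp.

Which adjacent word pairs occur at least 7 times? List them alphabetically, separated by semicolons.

fall lamp; lamp fall; lamp lamp

Bigram counts meeting the condition (at least 7 times):
  fall lamp: 9
  lamp fall: 8
  lamp lamp: 15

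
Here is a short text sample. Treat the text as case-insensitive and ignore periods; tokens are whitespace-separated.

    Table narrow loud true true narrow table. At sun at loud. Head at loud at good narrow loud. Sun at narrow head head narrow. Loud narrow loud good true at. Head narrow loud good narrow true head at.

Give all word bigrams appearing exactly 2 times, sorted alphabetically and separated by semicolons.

Bigram counts meeting the condition (exactly 2 times):
  at loud: 2
  good narrow: 2
  head at: 2
  head narrow: 2
  loud good: 2
  sun at: 2

at loud; good narrow; head at; head narrow; loud good; sun at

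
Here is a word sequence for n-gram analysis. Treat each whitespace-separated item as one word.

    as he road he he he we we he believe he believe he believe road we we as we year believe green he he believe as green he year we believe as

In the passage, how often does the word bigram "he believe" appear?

Scanning the 31 overlapping bigram windows for "he believe":
  position 9–10: he believe
  position 11–12: he believe
  position 13–14: he believe
  position 24–25: he believe

4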